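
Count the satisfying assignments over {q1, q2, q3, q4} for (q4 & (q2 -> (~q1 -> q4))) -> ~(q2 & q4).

12

Initial set: {((q4 & (q2 -> (~q1 -> q4))) -> ~(q2 & q4))}.
((q4 & (q2 -> (~q1 -> q4))) -> ~(q2 & q4)): β-rule — branch into ~(q4 & (q2 -> (~q1 -> q4)))  //  ~(q2 & q4).
  branch 1 (add ~(q4 & (q2 -> (~q1 -> q4)))):
    ~(q4 & (q2 -> (~q1 -> q4))): β-rule — branch into ~q4  //  ~(q2 -> (~q1 -> q4)).
      branch 1.1 (add ~q4):
        ○ open, literals {q4=F}.
      branch 1.2 (add ~(q2 -> (~q1 -> q4))):
        ~(q2 -> (~q1 -> q4)): α-rule — add q2, ~(~q1 -> q4).
        ~(~q1 -> q4): α-rule — add ~q1, ~q4.
        ○ open, literals {q1=F, q2=T, q4=F}.
  branch 2 (add ~(q2 & q4)):
    ~(q2 & q4): β-rule — branch into ~q2  //  ~q4.
      branch 2.1 (add ~q2):
        ○ open, literals {q2=F}.
      branch 2.2 (add ~q4):
        ○ open, literals {q4=F}.
0 branches closed, 4 open.
Each open branch fixes some atoms; the unmentioned ones are free. Counting distinct full assignments: branch {q4=F} (q1, q2, q3) contributes 8 new; branch {q1=F, q2=T, q4=F} (q3) contributes 0 new; branch {q2=F} (q1, q3, q4) contributes 4 new; branch {q4=F} (q1, q2, q3) contributes 0 new. Total: 12.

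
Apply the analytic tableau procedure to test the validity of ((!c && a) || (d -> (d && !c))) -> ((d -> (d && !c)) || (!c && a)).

Valid

Assume the negation and expand:
Initial set: {F (((!c && a) || (d -> (d && !c))) -> ((d -> (d && !c)) || (!c && a)))}.
F (((!c && a) || (d -> (d && !c))) -> ((d -> (d && !c)) || (!c && a))): α-rule — add T ((!c && a) || (d -> (d && !c))), F ((d -> (d && !c)) || (!c && a)).
F ((d -> (d && !c)) || (!c && a)): α-rule — add F (d -> (d && !c)), F (!c && a).
F (d -> (d && !c)): α-rule — add T d, F (d && !c).
T ((!c && a) || (d -> (d && !c))): β-rule — branch into T (!c && a)  //  T (d -> (d && !c)).
  branch 1 (add T (!c && a)):
    T (!c && a): α-rule — add T !c, T a.
    F (!c && a): β-rule — branch into F !c  //  F a.
      branch 1.1 (add F !c):
        × closes — contains both c and !c.
      branch 1.2 (add F a):
        × closes — contains both a and !a.
  branch 2 (add T (d -> (d && !c))):
    F (!c && a): β-rule — branch into F !c  //  F a.
      branch 2.1 (add F !c):
        F (d && !c): β-rule — branch into F d  //  F !c.
          branch 2.1.1 (add F d):
            × closes — contains both d and !d.
          branch 2.1.2 (add F !c):
            T (d -> (d && !c)): β-rule — branch into F d  //  T (d && !c).
              branch 2.1.2.1 (add F d):
                × closes — contains both d and !d.
              branch 2.1.2.2 (add T (d && !c)):
                T (d && !c): α-rule — add T d, T !c.
                × closes — contains both c and !c.
      branch 2.2 (add F a):
        F (d && !c): β-rule — branch into F d  //  F !c.
          branch 2.2.1 (add F d):
            × closes — contains both d and !d.
          branch 2.2.2 (add F !c):
            T (d -> (d && !c)): β-rule — branch into F d  //  T (d && !c).
              branch 2.2.2.1 (add F d):
                × closes — contains both d and !d.
              branch 2.2.2.2 (add T (d && !c)):
                T (d && !c): α-rule — add T d, T !c.
                × closes — contains both c and !c.
All 8 branches close.
Every branch closed, so the negation is unsatisfiable and the formula is valid.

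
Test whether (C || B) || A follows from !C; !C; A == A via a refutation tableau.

No

Initial set: {!C; !C; (A == A); !((C || B) || A)}.
!((C || B) || A): α-rule — add !(C || B), !A.
!(C || B): α-rule — add !C, !B.
(A == A): β-rule — branch into A, A  //  !A, !A.
  branch 1 (add A, A):
    × closes — contains both A and !A.
  branch 2 (add !A, !A):
    ○ open, literals {A=F, B=F, C=F}.
1 branch closed, 1 open.
An open branch gives a countermodel: A=F, B=F, C=F (unmentioned atoms arbitrary); the premises hold there but the conclusion fails.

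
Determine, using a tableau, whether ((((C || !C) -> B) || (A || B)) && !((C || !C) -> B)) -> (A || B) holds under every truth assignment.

Valid

Assume the negation and expand:
Initial set: {!(((((C || !C) -> B) || (A || B)) && !((C || !C) -> B)) -> (A || B))}.
!(((((C || !C) -> B) || (A || B)) && !((C || !C) -> B)) -> (A || B)): α-rule — add ((((C || !C) -> B) || (A || B)) && !((C || !C) -> B)), !(A || B).
((((C || !C) -> B) || (A || B)) && !((C || !C) -> B)): α-rule — add (((C || !C) -> B) || (A || B)), !((C || !C) -> B).
!(A || B): α-rule — add !A, !B.
!((C || !C) -> B): α-rule — add (C || !C), !B.
(((C || !C) -> B) || (A || B)): β-rule — branch into ((C || !C) -> B)  //  (A || B).
  branch 1 (add ((C || !C) -> B)):
    (C || !C): β-rule — branch into C  //  !C.
      branch 1.1 (add C):
        ((C || !C) -> B): β-rule — branch into !(C || !C)  //  B.
          branch 1.1.1 (add !(C || !C)):
            !(C || !C): α-rule — add !C, !!C.
            × closes — contains both C and !C.
          branch 1.1.2 (add B):
            × closes — contains both B and !B.
      branch 1.2 (add !C):
        ((C || !C) -> B): β-rule — branch into !(C || !C)  //  B.
          branch 1.2.1 (add !(C || !C)):
            !(C || !C): α-rule — add !C, !!C.
            × closes — contains both C and !C.
          branch 1.2.2 (add B):
            × closes — contains both B and !B.
  branch 2 (add (A || B)):
    (C || !C): β-rule — branch into C  //  !C.
      branch 2.1 (add C):
        (A || B): β-rule — branch into A  //  B.
          branch 2.1.1 (add A):
            × closes — contains both A and !A.
          branch 2.1.2 (add B):
            × closes — contains both B and !B.
      branch 2.2 (add !C):
        (A || B): β-rule — branch into A  //  B.
          branch 2.2.1 (add A):
            × closes — contains both A and !A.
          branch 2.2.2 (add B):
            × closes — contains both B and !B.
All 8 branches close.
Every branch closed, so the negation is unsatisfiable and the formula is valid.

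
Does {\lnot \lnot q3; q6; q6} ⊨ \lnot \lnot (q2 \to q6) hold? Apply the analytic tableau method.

Yes

Initial set: {\lnot \lnot q3; q6; q6; \lnot \lnot \lnot (q2 \to q6)}.
\lnot \lnot q3: drop double negation, giving q3.
\lnot \lnot \lnot (q2 \to q6): drop double negation, giving \lnot (q2 \to q6).
\lnot (q2 \to q6): α-rule — add q2, \lnot q6.
× closes — contains both q6 and \lnot q6.
All 1 branch closes.
Every branch closed, so the premises entail the conclusion.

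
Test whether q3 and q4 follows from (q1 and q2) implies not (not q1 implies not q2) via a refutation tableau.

No

Initial set: {((q1 and q2) implies not (not q1 implies not q2)); not (q3 and q4)}.
((q1 and q2) implies not (not q1 implies not q2)): β-rule — branch into not (q1 and q2)  //  not (not q1 implies not q2).
  branch 1 (add not (q1 and q2)):
    not (q3 and q4): β-rule — branch into not q3  //  not q4.
      branch 1.1 (add not q3):
        not (q1 and q2): β-rule — branch into not q1  //  not q2.
          branch 1.1.1 (add not q1):
            ○ open, literals {q1=false, q3=false}.
          branch 1.1.2 (add not q2):
            ○ open, literals {q2=false, q3=false}.
      branch 1.2 (add not q4):
        not (q1 and q2): β-rule — branch into not q1  //  not q2.
          branch 1.2.1 (add not q1):
            ○ open, literals {q1=false, q4=false}.
          branch 1.2.2 (add not q2):
            ○ open, literals {q2=false, q4=false}.
  branch 2 (add not (not q1 implies not q2)):
    not (not q1 implies not q2): α-rule — add not q1, not not q2.
    not (q3 and q4): β-rule — branch into not q3  //  not q4.
      branch 2.1 (add not q3):
        ○ open, literals {q1=false, q2=true, q3=false}.
      branch 2.2 (add not q4):
        ○ open, literals {q1=false, q2=true, q4=false}.
0 branches closed, 6 open.
An open branch gives a countermodel: q1=false, q3=false (unmentioned atoms arbitrary); the premises hold there but the conclusion fails.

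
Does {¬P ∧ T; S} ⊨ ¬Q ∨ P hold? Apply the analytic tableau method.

Initial set: {(¬P ∧ T); S; ¬(¬Q ∨ P)}.
(¬P ∧ T): α-rule — add ¬P, T.
¬(¬Q ∨ P): α-rule — add ¬¬Q, ¬P.
○ open, literals {P=0, Q=1, S=1, T=1}.
0 branches closed, 1 open.
An open branch gives a countermodel: P=0, Q=1, S=1, T=1 (unmentioned atoms arbitrary); the premises hold there but the conclusion fails.

No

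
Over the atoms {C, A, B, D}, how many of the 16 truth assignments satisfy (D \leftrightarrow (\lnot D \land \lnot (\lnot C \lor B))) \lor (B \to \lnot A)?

14

Initial set: {((D \leftrightarrow (\lnot D \land \lnot (\lnot C \lor B))) \lor (B \to \lnot A))}.
((D \leftrightarrow (\lnot D \land \lnot (\lnot C \lor B))) \lor (B \to \lnot A)): β-rule — branch into (D \leftrightarrow (\lnot D \land \lnot (\lnot C \lor B)))  //  (B \to \lnot A).
  branch 1 (add (D \leftrightarrow (\lnot D \land \lnot (\lnot C \lor B)))):
    (D \leftrightarrow (\lnot D \land \lnot (\lnot C \lor B))): β-rule — branch into D, (\lnot D \land \lnot (\lnot C \lor B))  //  \lnot D, \lnot (\lnot D \land \lnot (\lnot C \lor B)).
      branch 1.1 (add D, (\lnot D \land \lnot (\lnot C \lor B))):
        (\lnot D \land \lnot (\lnot C \lor B)): α-rule — add \lnot D, \lnot (\lnot C \lor B).
        × closes — contains both D and \lnot D.
      branch 1.2 (add \lnot D, \lnot (\lnot D \land \lnot (\lnot C \lor B))):
        \lnot (\lnot D \land \lnot (\lnot C \lor B)): β-rule — branch into \lnot \lnot D  //  \lnot \lnot (\lnot C \lor B).
          branch 1.2.1 (add \lnot \lnot D):
            × closes — contains both D and \lnot D.
          branch 1.2.2 (add \lnot \lnot (\lnot C \lor B)):
            \lnot \lnot (\lnot C \lor B): β-rule — branch into \lnot C  //  B.
              branch 1.2.2.1 (add \lnot C):
                ○ open, literals {C=false, D=false}.
              branch 1.2.2.2 (add B):
                ○ open, literals {B=true, D=false}.
  branch 2 (add (B \to \lnot A)):
    (B \to \lnot A): β-rule — branch into \lnot B  //  \lnot A.
      branch 2.1 (add \lnot B):
        ○ open, literals {B=false}.
      branch 2.2 (add \lnot A):
        ○ open, literals {A=false}.
2 branches closed, 4 open.
Each open branch fixes some atoms; the unmentioned ones are free. Counting distinct full assignments: branch {C=false, D=false} (A, B) contributes 4 new; branch {B=true, D=false} (C, A) contributes 2 new; branch {B=false} (C, A, D) contributes 6 new; branch {A=false} (C, B, D) contributes 2 new. Total: 14.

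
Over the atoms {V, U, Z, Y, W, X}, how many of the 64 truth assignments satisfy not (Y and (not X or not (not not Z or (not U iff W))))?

44

Initial set: {T not (Y and (not X or not (not not Z or (not U iff W))))}.
T not (Y and (not X or not (not not Z or (not U iff W)))): β-rule — branch into F Y  //  F (not X or not (not not Z or (not U iff W))).
  branch 1 (add F Y):
    ○ open, literals {Y=0}.
  branch 2 (add F (not X or not (not not Z or (not U iff W)))):
    F (not X or not (not not Z or (not U iff W))): α-rule — add F not X, F not (not not Z or (not U iff W)).
    F not (not not Z or (not U iff W)): β-rule — branch into T not not Z  //  T (not U iff W).
      branch 2.1 (add T not not Z):
        T not not Z: drop double negation, giving T Z.
        ○ open, literals {X=1, Z=1}.
      branch 2.2 (add T (not U iff W)):
        T (not U iff W): β-rule — branch into T not U, T W  //  F not U, F W.
          branch 2.2.1 (add T not U, T W):
            ○ open, literals {U=0, W=1, X=1}.
          branch 2.2.2 (add F not U, F W):
            ○ open, literals {U=1, W=0, X=1}.
0 branches closed, 4 open.
Each open branch fixes some atoms; the unmentioned ones are free. Counting distinct full assignments: branch {Y=0} (V, U, Z, W, X) contributes 32 new; branch {X=1, Z=1} (V, U, Y, W) contributes 8 new; branch {U=0, W=1, X=1} (V, Z, Y) contributes 2 new; branch {U=1, W=0, X=1} (V, Z, Y) contributes 2 new. Total: 44.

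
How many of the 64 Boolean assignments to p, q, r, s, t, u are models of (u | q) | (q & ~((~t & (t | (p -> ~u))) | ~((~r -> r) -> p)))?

Initial set: {T ((u | q) | (q & ~((~t & (t | (p -> ~u))) | ~((~r -> r) -> p))))}.
T ((u | q) | (q & ~((~t & (t | (p -> ~u))) | ~((~r -> r) -> p)))): β-rule — branch into T (u | q)  //  T (q & ~((~t & (t | (p -> ~u))) | ~((~r -> r) -> p))).
  branch 1 (add T (u | q)):
    T (u | q): β-rule — branch into T u  //  T q.
      branch 1.1 (add T u):
        ○ open, literals {u=1}.
      branch 1.2 (add T q):
        ○ open, literals {q=1}.
  branch 2 (add T (q & ~((~t & (t | (p -> ~u))) | ~((~r -> r) -> p)))):
    T (q & ~((~t & (t | (p -> ~u))) | ~((~r -> r) -> p))): α-rule — add T q, T ~((~t & (t | (p -> ~u))) | ~((~r -> r) -> p)).
    T ~((~t & (t | (p -> ~u))) | ~((~r -> r) -> p)): α-rule — add F (~t & (t | (p -> ~u))), F ~((~r -> r) -> p).
    F (~t & (t | (p -> ~u))): β-rule — branch into F ~t  //  F (t | (p -> ~u)).
      branch 2.1 (add F ~t):
        F ~((~r -> r) -> p): β-rule — branch into F (~r -> r)  //  T p.
          branch 2.1.1 (add F (~r -> r)):
            F (~r -> r): α-rule — add T ~r, F r.
            ○ open, literals {q=1, r=0, t=1}.
          branch 2.1.2 (add T p):
            ○ open, literals {p=1, q=1, t=1}.
      branch 2.2 (add F (t | (p -> ~u))):
        F (t | (p -> ~u)): α-rule — add F t, F (p -> ~u).
        F (p -> ~u): α-rule — add T p, F ~u.
        F ~((~r -> r) -> p): β-rule — branch into F (~r -> r)  //  T p.
          branch 2.2.1 (add F (~r -> r)):
            F (~r -> r): α-rule — add T ~r, F r.
            ○ open, literals {p=1, q=1, r=0, t=0, u=1}.
          branch 2.2.2 (add T p):
            ○ open, literals {p=1, q=1, t=0, u=1}.
0 branches closed, 6 open.
Each open branch fixes some atoms; the unmentioned ones are free. Counting distinct full assignments: branch {u=1} (p, q, r, s, t) contributes 32 new; branch {q=1} (p, r, s, t, u) contributes 16 new; branch {q=1, r=0, t=1} (p, s, u) contributes 0 new; branch {p=1, q=1, t=1} (r, s, u) contributes 0 new; branch {p=1, q=1, r=0, t=0, u=1} (s) contributes 0 new; branch {p=1, q=1, t=0, u=1} (r, s) contributes 0 new. Total: 48.

48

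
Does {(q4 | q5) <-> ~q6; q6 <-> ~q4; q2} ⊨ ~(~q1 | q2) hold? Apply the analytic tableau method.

No

Initial set: {T ((q4 | q5) <-> ~q6); T (q6 <-> ~q4); T q2; F ~(~q1 | q2)}.
T ((q4 | q5) <-> ~q6): β-rule — branch into T (q4 | q5), T ~q6  //  F (q4 | q5), F ~q6.
  branch 1 (add T (q4 | q5), T ~q6):
    T (q6 <-> ~q4): β-rule — branch into T q6, T ~q4  //  F q6, F ~q4.
      branch 1.1 (add T q6, T ~q4):
        × closes — contains both q6 and ~q6.
      branch 1.2 (add F q6, F ~q4):
        F ~(~q1 | q2): β-rule — branch into T ~q1  //  T q2.
          branch 1.2.1 (add T ~q1):
            T (q4 | q5): β-rule — branch into T q4  //  T q5.
              branch 1.2.1.1 (add T q4):
                ○ open, literals {q1=false, q2=true, q4=true, q6=false}.
              branch 1.2.1.2 (add T q5):
                ○ open, literals {q1=false, q2=true, q4=true, q5=true, q6=false}.
          branch 1.2.2 (add T q2):
            T (q4 | q5): β-rule — branch into T q4  //  T q5.
              branch 1.2.2.1 (add T q4):
                ○ open, literals {q2=true, q4=true, q6=false}.
              branch 1.2.2.2 (add T q5):
                ○ open, literals {q2=true, q4=true, q5=true, q6=false}.
  branch 2 (add F (q4 | q5), F ~q6):
    F (q4 | q5): α-rule — add F q4, F q5.
    T (q6 <-> ~q4): β-rule — branch into T q6, T ~q4  //  F q6, F ~q4.
      branch 2.1 (add T q6, T ~q4):
        F ~(~q1 | q2): β-rule — branch into T ~q1  //  T q2.
          branch 2.1.1 (add T ~q1):
            ○ open, literals {q1=false, q2=true, q4=false, q5=false, q6=true}.
          branch 2.1.2 (add T q2):
            ○ open, literals {q2=true, q4=false, q5=false, q6=true}.
      branch 2.2 (add F q6, F ~q4):
        × closes — contains both q6 and ~q6.
2 branches closed, 6 open.
An open branch gives a countermodel: q1=false, q2=true, q4=true, q6=false (unmentioned atoms arbitrary); the premises hold there but the conclusion fails.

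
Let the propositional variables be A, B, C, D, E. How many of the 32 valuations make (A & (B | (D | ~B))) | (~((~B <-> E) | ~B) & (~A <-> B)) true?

Initial set: {((A & (B | (D | ~B))) | (~((~B <-> E) | ~B) & (~A <-> B)))}.
((A & (B | (D | ~B))) | (~((~B <-> E) | ~B) & (~A <-> B))): β-rule — branch into (A & (B | (D | ~B)))  //  (~((~B <-> E) | ~B) & (~A <-> B)).
  branch 1 (add (A & (B | (D | ~B)))):
    (A & (B | (D | ~B))): α-rule — add A, (B | (D | ~B)).
    (B | (D | ~B)): β-rule — branch into B  //  (D | ~B).
      branch 1.1 (add B):
        ○ open, literals {A=1, B=1}.
      branch 1.2 (add (D | ~B)):
        (D | ~B): β-rule — branch into D  //  ~B.
          branch 1.2.1 (add D):
            ○ open, literals {A=1, D=1}.
          branch 1.2.2 (add ~B):
            ○ open, literals {A=1, B=0}.
  branch 2 (add (~((~B <-> E) | ~B) & (~A <-> B))):
    (~((~B <-> E) | ~B) & (~A <-> B)): α-rule — add ~((~B <-> E) | ~B), (~A <-> B).
    ~((~B <-> E) | ~B): α-rule — add ~(~B <-> E), ~~B.
    (~A <-> B): β-rule — branch into ~A, B  //  ~~A, ~B.
      branch 2.1 (add ~A, B):
        ~(~B <-> E): β-rule — branch into ~B, ~E  //  ~~B, E.
          branch 2.1.1 (add ~B, ~E):
            × closes — contains both B and ~B.
          branch 2.1.2 (add ~~B, E):
            ○ open, literals {A=0, B=1, E=1}.
      branch 2.2 (add ~~A, ~B):
        × closes — contains both B and ~B.
2 branches closed, 4 open.
Each open branch fixes some atoms; the unmentioned ones are free. Counting distinct full assignments: branch {A=1, B=1} (C, D, E) contributes 8 new; branch {A=1, D=1} (B, C, E) contributes 4 new; branch {A=1, B=0} (C, D, E) contributes 4 new; branch {A=0, B=1, E=1} (C, D) contributes 4 new. Total: 20.

20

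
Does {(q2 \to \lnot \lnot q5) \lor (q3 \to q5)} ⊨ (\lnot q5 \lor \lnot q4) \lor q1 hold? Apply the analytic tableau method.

No

Initial set: {((q2 \to \lnot \lnot q5) \lor (q3 \to q5)); \lnot ((\lnot q5 \lor \lnot q4) \lor q1)}.
\lnot ((\lnot q5 \lor \lnot q4) \lor q1): α-rule — add \lnot (\lnot q5 \lor \lnot q4), \lnot q1.
\lnot (\lnot q5 \lor \lnot q4): α-rule — add \lnot \lnot q5, \lnot \lnot q4.
((q2 \to \lnot \lnot q5) \lor (q3 \to q5)): β-rule — branch into (q2 \to \lnot \lnot q5)  //  (q3 \to q5).
  branch 1 (add (q2 \to \lnot \lnot q5)):
    (q2 \to \lnot \lnot q5): β-rule — branch into \lnot q2  //  \lnot \lnot q5.
      branch 1.1 (add \lnot q2):
        ○ open, literals {q1=0, q2=0, q4=1, q5=1}.
      branch 1.2 (add \lnot \lnot q5):
        \lnot \lnot q5: drop double negation, giving q5.
        ○ open, literals {q1=0, q4=1, q5=1}.
  branch 2 (add (q3 \to q5)):
    (q3 \to q5): β-rule — branch into \lnot q3  //  q5.
      branch 2.1 (add \lnot q3):
        ○ open, literals {q1=0, q3=0, q4=1, q5=1}.
      branch 2.2 (add q5):
        ○ open, literals {q1=0, q4=1, q5=1}.
0 branches closed, 4 open.
An open branch gives a countermodel: q1=0, q2=0, q4=1, q5=1 (unmentioned atoms arbitrary); the premises hold there but the conclusion fails.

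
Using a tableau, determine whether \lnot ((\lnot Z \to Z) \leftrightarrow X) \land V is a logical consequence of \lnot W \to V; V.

No

Initial set: {T (\lnot W \to V); T V; F (\lnot ((\lnot Z \to Z) \leftrightarrow X) \land V)}.
T (\lnot W \to V): β-rule — branch into F \lnot W  //  T V.
  branch 1 (add F \lnot W):
    F (\lnot ((\lnot Z \to Z) \leftrightarrow X) \land V): β-rule — branch into F \lnot ((\lnot Z \to Z) \leftrightarrow X)  //  F V.
      branch 1.1 (add F \lnot ((\lnot Z \to Z) \leftrightarrow X)):
        F \lnot ((\lnot Z \to Z) \leftrightarrow X): β-rule — branch into T (\lnot Z \to Z), T X  //  F (\lnot Z \to Z), F X.
          branch 1.1.1 (add T (\lnot Z \to Z), T X):
            T (\lnot Z \to Z): β-rule — branch into F \lnot Z  //  T Z.
              branch 1.1.1.1 (add F \lnot Z):
                ○ open, literals {V=T, W=T, X=T, Z=T}.
              branch 1.1.1.2 (add T Z):
                ○ open, literals {V=T, W=T, X=T, Z=T}.
          branch 1.1.2 (add F (\lnot Z \to Z), F X):
            F (\lnot Z \to Z): α-rule — add T \lnot Z, F Z.
            ○ open, literals {V=T, W=T, X=F, Z=F}.
      branch 1.2 (add F V):
        × closes — contains both V and \lnot V.
  branch 2 (add T V):
    F (\lnot ((\lnot Z \to Z) \leftrightarrow X) \land V): β-rule — branch into F \lnot ((\lnot Z \to Z) \leftrightarrow X)  //  F V.
      branch 2.1 (add F \lnot ((\lnot Z \to Z) \leftrightarrow X)):
        F \lnot ((\lnot Z \to Z) \leftrightarrow X): β-rule — branch into T (\lnot Z \to Z), T X  //  F (\lnot Z \to Z), F X.
          branch 2.1.1 (add T (\lnot Z \to Z), T X):
            T (\lnot Z \to Z): β-rule — branch into F \lnot Z  //  T Z.
              branch 2.1.1.1 (add F \lnot Z):
                ○ open, literals {V=T, X=T, Z=T}.
              branch 2.1.1.2 (add T Z):
                ○ open, literals {V=T, X=T, Z=T}.
          branch 2.1.2 (add F (\lnot Z \to Z), F X):
            F (\lnot Z \to Z): α-rule — add T \lnot Z, F Z.
            ○ open, literals {V=T, X=F, Z=F}.
      branch 2.2 (add F V):
        × closes — contains both V and \lnot V.
2 branches closed, 6 open.
An open branch gives a countermodel: V=T, W=T, X=T, Z=T (unmentioned atoms arbitrary); the premises hold there but the conclusion fails.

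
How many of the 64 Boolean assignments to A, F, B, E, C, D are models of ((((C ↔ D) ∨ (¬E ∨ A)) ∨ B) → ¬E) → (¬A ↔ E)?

48

Initial set: {(((((C ↔ D) ∨ (¬E ∨ A)) ∨ B) → ¬E) → (¬A ↔ E))}.
(((((C ↔ D) ∨ (¬E ∨ A)) ∨ B) → ¬E) → (¬A ↔ E)): β-rule — branch into ¬((((C ↔ D) ∨ (¬E ∨ A)) ∨ B) → ¬E)  //  (¬A ↔ E).
  branch 1 (add ¬((((C ↔ D) ∨ (¬E ∨ A)) ∨ B) → ¬E)):
    ¬((((C ↔ D) ∨ (¬E ∨ A)) ∨ B) → ¬E): α-rule — add (((C ↔ D) ∨ (¬E ∨ A)) ∨ B), ¬¬E.
    (((C ↔ D) ∨ (¬E ∨ A)) ∨ B): β-rule — branch into ((C ↔ D) ∨ (¬E ∨ A))  //  B.
      branch 1.1 (add ((C ↔ D) ∨ (¬E ∨ A))):
        ((C ↔ D) ∨ (¬E ∨ A)): β-rule — branch into (C ↔ D)  //  (¬E ∨ A).
          branch 1.1.1 (add (C ↔ D)):
            (C ↔ D): β-rule — branch into C, D  //  ¬C, ¬D.
              branch 1.1.1.1 (add C, D):
                ○ open, literals {C=T, D=T, E=T}.
              branch 1.1.1.2 (add ¬C, ¬D):
                ○ open, literals {C=F, D=F, E=T}.
          branch 1.1.2 (add (¬E ∨ A)):
            (¬E ∨ A): β-rule — branch into ¬E  //  A.
              branch 1.1.2.1 (add ¬E):
                × closes — contains both E and ¬E.
              branch 1.1.2.2 (add A):
                ○ open, literals {A=T, E=T}.
      branch 1.2 (add B):
        ○ open, literals {B=T, E=T}.
  branch 2 (add (¬A ↔ E)):
    (¬A ↔ E): β-rule — branch into ¬A, E  //  ¬¬A, ¬E.
      branch 2.1 (add ¬A, E):
        ○ open, literals {A=F, E=T}.
      branch 2.2 (add ¬¬A, ¬E):
        ○ open, literals {A=T, E=F}.
1 branch closed, 6 open.
Each open branch fixes some atoms; the unmentioned ones are free. Counting distinct full assignments: branch {C=T, D=T, E=T} (A, F, B) contributes 8 new; branch {C=F, D=F, E=T} (A, F, B) contributes 8 new; branch {A=T, E=T} (F, B, C, D) contributes 8 new; branch {B=T, E=T} (A, F, C, D) contributes 4 new; branch {A=F, E=T} (F, B, C, D) contributes 4 new; branch {A=T, E=F} (F, B, C, D) contributes 16 new. Total: 48.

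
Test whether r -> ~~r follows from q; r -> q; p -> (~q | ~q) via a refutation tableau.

Yes

Initial set: {q; (r -> q); (p -> (~q | ~q)); ~(r -> ~~r)}.
~(r -> ~~r): α-rule — add r, ~~~r.
~~~r: drop double negation, giving ~r.
× closes — contains both r and ~r.
All 1 branch closes.
Every branch closed, so the premises entail the conclusion.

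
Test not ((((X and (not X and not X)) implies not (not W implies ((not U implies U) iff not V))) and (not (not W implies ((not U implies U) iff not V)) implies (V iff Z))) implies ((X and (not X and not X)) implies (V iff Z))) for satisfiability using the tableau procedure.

Unsatisfiable

Initial set: {T not ((((X and (not X and not X)) implies not (not W implies ((not U implies U) iff not V))) and (not (not W implies ((not U implies U) iff not V)) implies (V iff Z))) implies ((X and (not X and not X)) implies (V iff Z)))}.
T not ((((X and (not X and not X)) implies not (not W implies ((not U implies U) iff not V))) and (not (not W implies ((not U implies U) iff not V)) implies (V iff Z))) implies ((X and (not X and not X)) implies (V iff Z))): α-rule — add T (((X and (not X and not X)) implies not (not W implies ((not U implies U) iff not V))) and (not (not W implies ((not U implies U) iff not V)) implies (V iff Z))), F ((X and (not X and not X)) implies (V iff Z)).
T (((X and (not X and not X)) implies not (not W implies ((not U implies U) iff not V))) and (not (not W implies ((not U implies U) iff not V)) implies (V iff Z))): α-rule — add T ((X and (not X and not X)) implies not (not W implies ((not U implies U) iff not V))), T (not (not W implies ((not U implies U) iff not V)) implies (V iff Z)).
F ((X and (not X and not X)) implies (V iff Z)): α-rule — add T (X and (not X and not X)), F (V iff Z).
T (X and (not X and not X)): α-rule — add T X, T (not X and not X).
T (not X and not X): α-rule — add T not X, T not X.
× closes — contains both X and not X.
All 1 branch closes.
Every branch closed; the formula is unsatisfiable.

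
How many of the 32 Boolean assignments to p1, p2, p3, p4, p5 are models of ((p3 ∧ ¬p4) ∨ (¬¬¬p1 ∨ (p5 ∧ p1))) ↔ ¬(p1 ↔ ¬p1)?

26

Initial set: {T (((p3 ∧ ¬p4) ∨ (¬¬¬p1 ∨ (p5 ∧ p1))) ↔ ¬(p1 ↔ ¬p1))}.
T (((p3 ∧ ¬p4) ∨ (¬¬¬p1 ∨ (p5 ∧ p1))) ↔ ¬(p1 ↔ ¬p1)): β-rule — branch into T ((p3 ∧ ¬p4) ∨ (¬¬¬p1 ∨ (p5 ∧ p1))), T ¬(p1 ↔ ¬p1)  //  F ((p3 ∧ ¬p4) ∨ (¬¬¬p1 ∨ (p5 ∧ p1))), F ¬(p1 ↔ ¬p1).
  branch 1 (add T ((p3 ∧ ¬p4) ∨ (¬¬¬p1 ∨ (p5 ∧ p1))), T ¬(p1 ↔ ¬p1)):
    T ((p3 ∧ ¬p4) ∨ (¬¬¬p1 ∨ (p5 ∧ p1))): β-rule — branch into T (p3 ∧ ¬p4)  //  T (¬¬¬p1 ∨ (p5 ∧ p1)).
      branch 1.1 (add T (p3 ∧ ¬p4)):
        T (p3 ∧ ¬p4): α-rule — add T p3, T ¬p4.
        T ¬(p1 ↔ ¬p1): β-rule — branch into T p1, F ¬p1  //  F p1, T ¬p1.
          branch 1.1.1 (add T p1, F ¬p1):
            ○ open, literals {p1=1, p3=1, p4=0}.
          branch 1.1.2 (add F p1, T ¬p1):
            ○ open, literals {p1=0, p3=1, p4=0}.
      branch 1.2 (add T (¬¬¬p1 ∨ (p5 ∧ p1))):
        T ¬(p1 ↔ ¬p1): β-rule — branch into T p1, F ¬p1  //  F p1, T ¬p1.
          branch 1.2.1 (add T p1, F ¬p1):
            T (¬¬¬p1 ∨ (p5 ∧ p1)): β-rule — branch into T ¬¬¬p1  //  T (p5 ∧ p1).
              branch 1.2.1.1 (add T ¬¬¬p1):
                T ¬¬¬p1: drop double negation, giving T ¬p1.
                × closes — contains both p1 and ¬p1.
              branch 1.2.1.2 (add T (p5 ∧ p1)):
                T (p5 ∧ p1): α-rule — add T p5, T p1.
                ○ open, literals {p1=1, p5=1}.
          branch 1.2.2 (add F p1, T ¬p1):
            T (¬¬¬p1 ∨ (p5 ∧ p1)): β-rule — branch into T ¬¬¬p1  //  T (p5 ∧ p1).
              branch 1.2.2.1 (add T ¬¬¬p1):
                T ¬¬¬p1: drop double negation, giving T ¬p1.
                ○ open, literals {p1=0}.
              branch 1.2.2.2 (add T (p5 ∧ p1)):
                T (p5 ∧ p1): α-rule — add T p5, T p1.
                × closes — contains both p1 and ¬p1.
  branch 2 (add F ((p3 ∧ ¬p4) ∨ (¬¬¬p1 ∨ (p5 ∧ p1))), F ¬(p1 ↔ ¬p1)):
    F ((p3 ∧ ¬p4) ∨ (¬¬¬p1 ∨ (p5 ∧ p1))): α-rule — add F (p3 ∧ ¬p4), F (¬¬¬p1 ∨ (p5 ∧ p1)).
    F (¬¬¬p1 ∨ (p5 ∧ p1)): α-rule — add F ¬¬¬p1, F (p5 ∧ p1).
    F ¬¬¬p1: drop double negation, giving F ¬p1.
    F ¬(p1 ↔ ¬p1): β-rule — branch into T p1, T ¬p1  //  F p1, F ¬p1.
      branch 2.1 (add T p1, T ¬p1):
        × closes — contains both p1 and ¬p1.
      branch 2.2 (add F p1, F ¬p1):
        × closes — contains both p1 and ¬p1.
4 branches closed, 4 open.
Each open branch fixes some atoms; the unmentioned ones are free. Counting distinct full assignments: branch {p1=1, p3=1, p4=0} (p2, p5) contributes 4 new; branch {p1=0, p3=1, p4=0} (p2, p5) contributes 4 new; branch {p1=1, p5=1} (p2, p3, p4) contributes 6 new; branch {p1=0} (p2, p3, p4, p5) contributes 12 new. Total: 26.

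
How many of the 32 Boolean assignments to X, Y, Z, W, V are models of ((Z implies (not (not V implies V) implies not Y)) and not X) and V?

Initial set: {T (((Z implies (not (not V implies V) implies not Y)) and not X) and V)}.
T (((Z implies (not (not V implies V) implies not Y)) and not X) and V): α-rule — add T ((Z implies (not (not V implies V) implies not Y)) and not X), T V.
T ((Z implies (not (not V implies V) implies not Y)) and not X): α-rule — add T (Z implies (not (not V implies V) implies not Y)), T not X.
T (Z implies (not (not V implies V) implies not Y)): β-rule — branch into F Z  //  T (not (not V implies V) implies not Y).
  branch 1 (add F Z):
    ○ open, literals {V=T, X=F, Z=F}.
  branch 2 (add T (not (not V implies V) implies not Y)):
    T (not (not V implies V) implies not Y): β-rule — branch into F not (not V implies V)  //  T not Y.
      branch 2.1 (add F not (not V implies V)):
        F not (not V implies V): β-rule — branch into F not V  //  T V.
          branch 2.1.1 (add F not V):
            ○ open, literals {V=T, X=F}.
          branch 2.1.2 (add T V):
            ○ open, literals {V=T, X=F}.
      branch 2.2 (add T not Y):
        ○ open, literals {V=T, X=F, Y=F}.
0 branches closed, 4 open.
Each open branch fixes some atoms; the unmentioned ones are free. Counting distinct full assignments: branch {V=T, X=F, Z=F} (Y, W) contributes 4 new; branch {V=T, X=F} (Y, Z, W) contributes 4 new; branch {V=T, X=F} (Y, Z, W) contributes 0 new; branch {V=T, X=F, Y=F} (Z, W) contributes 0 new. Total: 8.

8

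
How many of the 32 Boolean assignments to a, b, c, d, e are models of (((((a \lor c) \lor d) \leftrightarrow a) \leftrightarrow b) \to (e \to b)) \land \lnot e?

16

Initial set: {((((((a \lor c) \lor d) \leftrightarrow a) \leftrightarrow b) \to (e \to b)) \land \lnot e)}.
((((((a \lor c) \lor d) \leftrightarrow a) \leftrightarrow b) \to (e \to b)) \land \lnot e): α-rule — add (((((a \lor c) \lor d) \leftrightarrow a) \leftrightarrow b) \to (e \to b)), \lnot e.
(((((a \lor c) \lor d) \leftrightarrow a) \leftrightarrow b) \to (e \to b)): β-rule — branch into \lnot ((((a \lor c) \lor d) \leftrightarrow a) \leftrightarrow b)  //  (e \to b).
  branch 1 (add \lnot ((((a \lor c) \lor d) \leftrightarrow a) \leftrightarrow b)):
    \lnot ((((a \lor c) \lor d) \leftrightarrow a) \leftrightarrow b): β-rule — branch into (((a \lor c) \lor d) \leftrightarrow a), \lnot b  //  \lnot (((a \lor c) \lor d) \leftrightarrow a), b.
      branch 1.1 (add (((a \lor c) \lor d) \leftrightarrow a), \lnot b):
        (((a \lor c) \lor d) \leftrightarrow a): β-rule — branch into ((a \lor c) \lor d), a  //  \lnot ((a \lor c) \lor d), \lnot a.
          branch 1.1.1 (add ((a \lor c) \lor d), a):
            ((a \lor c) \lor d): β-rule — branch into (a \lor c)  //  d.
              branch 1.1.1.1 (add (a \lor c)):
                (a \lor c): β-rule — branch into a  //  c.
                  branch 1.1.1.1.1 (add a):
                    ○ open, literals {a=true, b=false, e=false}.
                  branch 1.1.1.1.2 (add c):
                    ○ open, literals {a=true, b=false, c=true, e=false}.
              branch 1.1.1.2 (add d):
                ○ open, literals {a=true, b=false, d=true, e=false}.
          branch 1.1.2 (add \lnot ((a \lor c) \lor d), \lnot a):
            \lnot ((a \lor c) \lor d): α-rule — add \lnot (a \lor c), \lnot d.
            \lnot (a \lor c): α-rule — add \lnot a, \lnot c.
            ○ open, literals {a=false, b=false, c=false, d=false, e=false}.
      branch 1.2 (add \lnot (((a \lor c) \lor d) \leftrightarrow a), b):
        \lnot (((a \lor c) \lor d) \leftrightarrow a): β-rule — branch into ((a \lor c) \lor d), \lnot a  //  \lnot ((a \lor c) \lor d), a.
          branch 1.2.1 (add ((a \lor c) \lor d), \lnot a):
            ((a \lor c) \lor d): β-rule — branch into (a \lor c)  //  d.
              branch 1.2.1.1 (add (a \lor c)):
                (a \lor c): β-rule — branch into a  //  c.
                  branch 1.2.1.1.1 (add a):
                    × closes — contains both a and \lnot a.
                  branch 1.2.1.1.2 (add c):
                    ○ open, literals {a=false, b=true, c=true, e=false}.
              branch 1.2.1.2 (add d):
                ○ open, literals {a=false, b=true, d=true, e=false}.
          branch 1.2.2 (add \lnot ((a \lor c) \lor d), a):
            \lnot ((a \lor c) \lor d): α-rule — add \lnot (a \lor c), \lnot d.
            \lnot (a \lor c): α-rule — add \lnot a, \lnot c.
            × closes — contains both a and \lnot a.
  branch 2 (add (e \to b)):
    (e \to b): β-rule — branch into \lnot e  //  b.
      branch 2.1 (add \lnot e):
        ○ open, literals {e=false}.
      branch 2.2 (add b):
        ○ open, literals {b=true, e=false}.
2 branches closed, 8 open.
Each open branch fixes some atoms; the unmentioned ones are free. Counting distinct full assignments: branch {a=true, b=false, e=false} (c, d) contributes 4 new; branch {a=true, b=false, c=true, e=false} (d) contributes 0 new; branch {a=true, b=false, d=true, e=false} (c) contributes 0 new; branch {a=false, b=false, c=false, d=false, e=false} (none free) contributes 1 new; branch {a=false, b=true, c=true, e=false} (d) contributes 2 new; branch {a=false, b=true, d=true, e=false} (c) contributes 1 new; branch {e=false} (a, b, c, d) contributes 8 new; branch {b=true, e=false} (a, c, d) contributes 0 new. Total: 16.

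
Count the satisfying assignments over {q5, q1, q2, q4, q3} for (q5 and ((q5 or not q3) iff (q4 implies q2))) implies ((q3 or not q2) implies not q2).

28

Initial set: {((q5 and ((q5 or not q3) iff (q4 implies q2))) implies ((q3 or not q2) implies not q2))}.
((q5 and ((q5 or not q3) iff (q4 implies q2))) implies ((q3 or not q2) implies not q2)): β-rule — branch into not (q5 and ((q5 or not q3) iff (q4 implies q2)))  //  ((q3 or not q2) implies not q2).
  branch 1 (add not (q5 and ((q5 or not q3) iff (q4 implies q2)))):
    not (q5 and ((q5 or not q3) iff (q4 implies q2))): β-rule — branch into not q5  //  not ((q5 or not q3) iff (q4 implies q2)).
      branch 1.1 (add not q5):
        ○ open, literals {q5=0}.
      branch 1.2 (add not ((q5 or not q3) iff (q4 implies q2))):
        not ((q5 or not q3) iff (q4 implies q2)): β-rule — branch into (q5 or not q3), not (q4 implies q2)  //  not (q5 or not q3), (q4 implies q2).
          branch 1.2.1 (add (q5 or not q3), not (q4 implies q2)):
            not (q4 implies q2): α-rule — add q4, not q2.
            (q5 or not q3): β-rule — branch into q5  //  not q3.
              branch 1.2.1.1 (add q5):
                ○ open, literals {q2=0, q4=1, q5=1}.
              branch 1.2.1.2 (add not q3):
                ○ open, literals {q2=0, q3=0, q4=1}.
          branch 1.2.2 (add not (q5 or not q3), (q4 implies q2)):
            not (q5 or not q3): α-rule — add not q5, not not q3.
            (q4 implies q2): β-rule — branch into not q4  //  q2.
              branch 1.2.2.1 (add not q4):
                ○ open, literals {q3=1, q4=0, q5=0}.
              branch 1.2.2.2 (add q2):
                ○ open, literals {q2=1, q3=1, q5=0}.
  branch 2 (add ((q3 or not q2) implies not q2)):
    ((q3 or not q2) implies not q2): β-rule — branch into not (q3 or not q2)  //  not q2.
      branch 2.1 (add not (q3 or not q2)):
        not (q3 or not q2): α-rule — add not q3, not not q2.
        ○ open, literals {q2=1, q3=0}.
      branch 2.2 (add not q2):
        ○ open, literals {q2=0}.
0 branches closed, 7 open.
Each open branch fixes some atoms; the unmentioned ones are free. Counting distinct full assignments: branch {q5=0} (q1, q2, q4, q3) contributes 16 new; branch {q2=0, q4=1, q5=1} (q1, q3) contributes 4 new; branch {q2=0, q3=0, q4=1} (q5, q1) contributes 0 new; branch {q3=1, q4=0, q5=0} (q1, q2) contributes 0 new; branch {q2=1, q3=1, q5=0} (q1, q4) contributes 0 new; branch {q2=1, q3=0} (q5, q1, q4) contributes 4 new; branch {q2=0} (q5, q1, q4, q3) contributes 4 new. Total: 28.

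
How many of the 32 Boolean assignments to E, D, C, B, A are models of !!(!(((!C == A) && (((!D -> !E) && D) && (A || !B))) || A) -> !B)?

24

Initial set: {!!(!(((!C == A) && (((!D -> !E) && D) && (A || !B))) || A) -> !B)}.
!!(!(((!C == A) && (((!D -> !E) && D) && (A || !B))) || A) -> !B): drop double negation, giving (!(((!C == A) && (((!D -> !E) && D) && (A || !B))) || A) -> !B).
(!(((!C == A) && (((!D -> !E) && D) && (A || !B))) || A) -> !B): β-rule — branch into !!(((!C == A) && (((!D -> !E) && D) && (A || !B))) || A)  //  !B.
  branch 1 (add !!(((!C == A) && (((!D -> !E) && D) && (A || !B))) || A)):
    !!(((!C == A) && (((!D -> !E) && D) && (A || !B))) || A): β-rule — branch into ((!C == A) && (((!D -> !E) && D) && (A || !B)))  //  A.
      branch 1.1 (add ((!C == A) && (((!D -> !E) && D) && (A || !B)))):
        ((!C == A) && (((!D -> !E) && D) && (A || !B))): α-rule — add (!C == A), (((!D -> !E) && D) && (A || !B)).
        (((!D -> !E) && D) && (A || !B)): α-rule — add ((!D -> !E) && D), (A || !B).
        ((!D -> !E) && D): α-rule — add (!D -> !E), D.
        (!C == A): β-rule — branch into !C, A  //  !!C, !A.
          branch 1.1.1 (add !C, A):
            (A || !B): β-rule — branch into A  //  !B.
              branch 1.1.1.1 (add A):
                (!D -> !E): β-rule — branch into !!D  //  !E.
                  branch 1.1.1.1.1 (add !!D):
                    ○ open, literals {A=true, C=false, D=true}.
                  branch 1.1.1.1.2 (add !E):
                    ○ open, literals {A=true, C=false, D=true, E=false}.
              branch 1.1.1.2 (add !B):
                (!D -> !E): β-rule — branch into !!D  //  !E.
                  branch 1.1.1.2.1 (add !!D):
                    ○ open, literals {A=true, B=false, C=false, D=true}.
                  branch 1.1.1.2.2 (add !E):
                    ○ open, literals {A=true, B=false, C=false, D=true, E=false}.
          branch 1.1.2 (add !!C, !A):
            (A || !B): β-rule — branch into A  //  !B.
              branch 1.1.2.1 (add A):
                × closes — contains both A and !A.
              branch 1.1.2.2 (add !B):
                (!D -> !E): β-rule — branch into !!D  //  !E.
                  branch 1.1.2.2.1 (add !!D):
                    ○ open, literals {A=false, B=false, C=true, D=true}.
                  branch 1.1.2.2.2 (add !E):
                    ○ open, literals {A=false, B=false, C=true, D=true, E=false}.
      branch 1.2 (add A):
        ○ open, literals {A=true}.
  branch 2 (add !B):
    ○ open, literals {B=false}.
1 branch closed, 8 open.
Each open branch fixes some atoms; the unmentioned ones are free. Counting distinct full assignments: branch {A=true, C=false, D=true} (E, B) contributes 4 new; branch {A=true, C=false, D=true, E=false} (B) contributes 0 new; branch {A=true, B=false, C=false, D=true} (E) contributes 0 new; branch {A=true, B=false, C=false, D=true, E=false} (none free) contributes 0 new; branch {A=false, B=false, C=true, D=true} (E) contributes 2 new; branch {A=false, B=false, C=true, D=true, E=false} (none free) contributes 0 new; branch {A=true} (E, D, C, B) contributes 12 new; branch {B=false} (E, D, C, A) contributes 6 new. Total: 24.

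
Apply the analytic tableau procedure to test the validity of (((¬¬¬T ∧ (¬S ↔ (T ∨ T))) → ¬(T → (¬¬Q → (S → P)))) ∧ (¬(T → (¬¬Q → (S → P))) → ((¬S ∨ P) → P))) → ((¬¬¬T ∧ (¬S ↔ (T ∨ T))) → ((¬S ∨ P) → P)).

Valid

Assume the negation and expand:
Initial set: {¬((((¬¬¬T ∧ (¬S ↔ (T ∨ T))) → ¬(T → (¬¬Q → (S → P)))) ∧ (¬(T → (¬¬Q → (S → P))) → ((¬S ∨ P) → P))) → ((¬¬¬T ∧ (¬S ↔ (T ∨ T))) → ((¬S ∨ P) → P)))}.
¬((((¬¬¬T ∧ (¬S ↔ (T ∨ T))) → ¬(T → (¬¬Q → (S → P)))) ∧ (¬(T → (¬¬Q → (S → P))) → ((¬S ∨ P) → P))) → ((¬¬¬T ∧ (¬S ↔ (T ∨ T))) → ((¬S ∨ P) → P))): α-rule — add (((¬¬¬T ∧ (¬S ↔ (T ∨ T))) → ¬(T → (¬¬Q → (S → P)))) ∧ (¬(T → (¬¬Q → (S → P))) → ((¬S ∨ P) → P))), ¬((¬¬¬T ∧ (¬S ↔ (T ∨ T))) → ((¬S ∨ P) → P)).
(((¬¬¬T ∧ (¬S ↔ (T ∨ T))) → ¬(T → (¬¬Q → (S → P)))) ∧ (¬(T → (¬¬Q → (S → P))) → ((¬S ∨ P) → P))): α-rule — add ((¬¬¬T ∧ (¬S ↔ (T ∨ T))) → ¬(T → (¬¬Q → (S → P)))), (¬(T → (¬¬Q → (S → P))) → ((¬S ∨ P) → P)).
¬((¬¬¬T ∧ (¬S ↔ (T ∨ T))) → ((¬S ∨ P) → P)): α-rule — add (¬¬¬T ∧ (¬S ↔ (T ∨ T))), ¬((¬S ∨ P) → P).
(¬¬¬T ∧ (¬S ↔ (T ∨ T))): α-rule — add ¬¬¬T, (¬S ↔ (T ∨ T)).
¬((¬S ∨ P) → P): α-rule — add (¬S ∨ P), ¬P.
¬¬¬T: drop double negation, giving ¬T.
((¬¬¬T ∧ (¬S ↔ (T ∨ T))) → ¬(T → (¬¬Q → (S → P)))): β-rule — branch into ¬(¬¬¬T ∧ (¬S ↔ (T ∨ T)))  //  ¬(T → (¬¬Q → (S → P))).
  branch 1 (add ¬(¬¬¬T ∧ (¬S ↔ (T ∨ T)))):
    (¬(T → (¬¬Q → (S → P))) → ((¬S ∨ P) → P)): β-rule — branch into ¬¬(T → (¬¬Q → (S → P)))  //  ((¬S ∨ P) → P).
      branch 1.1 (add ¬¬(T → (¬¬Q → (S → P)))):
        (¬S ↔ (T ∨ T)): β-rule — branch into ¬S, (T ∨ T)  //  ¬¬S, ¬(T ∨ T).
          branch 1.1.1 (add ¬S, (T ∨ T)):
            (¬S ∨ P): β-rule — branch into ¬S  //  P.
              branch 1.1.1.1 (add ¬S):
                ¬(¬¬¬T ∧ (¬S ↔ (T ∨ T))): β-rule — branch into ¬¬¬¬T  //  ¬(¬S ↔ (T ∨ T)).
                  branch 1.1.1.1.1 (add ¬¬¬¬T):
                    ¬¬¬¬T: drop double negation, giving ¬¬T.
                    × closes — contains both T and ¬T.
                  branch 1.1.1.1.2 (add ¬(¬S ↔ (T ∨ T))):
                    ¬¬(T → (¬¬Q → (S → P))): β-rule — branch into ¬T  //  (¬¬Q → (S → P)).
                      branch 1.1.1.1.2.1 (add ¬T):
                        (T ∨ T): β-rule — branch into T  //  T.
                          branch 1.1.1.1.2.1.1 (add T):
                            × closes — contains both T and ¬T.
                          branch 1.1.1.1.2.1.2 (add T):
                            × closes — contains both T and ¬T.
                      branch 1.1.1.1.2.2 (add (¬¬Q → (S → P))):
                        (T ∨ T): β-rule — branch into T  //  T.
                          branch 1.1.1.1.2.2.1 (add T):
                            × closes — contains both T and ¬T.
                          branch 1.1.1.1.2.2.2 (add T):
                            × closes — contains both T and ¬T.
              branch 1.1.1.2 (add P):
                × closes — contains both P and ¬P.
          branch 1.1.2 (add ¬¬S, ¬(T ∨ T)):
            ¬(T ∨ T): α-rule — add ¬T, ¬T.
            (¬S ∨ P): β-rule — branch into ¬S  //  P.
              branch 1.1.2.1 (add ¬S):
                × closes — contains both S and ¬S.
              branch 1.1.2.2 (add P):
                × closes — contains both P and ¬P.
      branch 1.2 (add ((¬S ∨ P) → P)):
        (¬S ↔ (T ∨ T)): β-rule — branch into ¬S, (T ∨ T)  //  ¬¬S, ¬(T ∨ T).
          branch 1.2.1 (add ¬S, (T ∨ T)):
            (¬S ∨ P): β-rule — branch into ¬S  //  P.
              branch 1.2.1.1 (add ¬S):
                ¬(¬¬¬T ∧ (¬S ↔ (T ∨ T))): β-rule — branch into ¬¬¬¬T  //  ¬(¬S ↔ (T ∨ T)).
                  branch 1.2.1.1.1 (add ¬¬¬¬T):
                    ¬¬¬¬T: drop double negation, giving ¬¬T.
                    × closes — contains both T and ¬T.
                  branch 1.2.1.1.2 (add ¬(¬S ↔ (T ∨ T))):
                    ((¬S ∨ P) → P): β-rule — branch into ¬(¬S ∨ P)  //  P.
                      branch 1.2.1.1.2.1 (add ¬(¬S ∨ P)):
                        ¬(¬S ∨ P): α-rule — add ¬¬S, ¬P.
                        × closes — contains both S and ¬S.
                      branch 1.2.1.1.2.2 (add P):
                        × closes — contains both P and ¬P.
              branch 1.2.1.2 (add P):
                × closes — contains both P and ¬P.
          branch 1.2.2 (add ¬¬S, ¬(T ∨ T)):
            ¬(T ∨ T): α-rule — add ¬T, ¬T.
            (¬S ∨ P): β-rule — branch into ¬S  //  P.
              branch 1.2.2.1 (add ¬S):
                × closes — contains both S and ¬S.
              branch 1.2.2.2 (add P):
                × closes — contains both P and ¬P.
  branch 2 (add ¬(T → (¬¬Q → (S → P)))):
    ¬(T → (¬¬Q → (S → P))): α-rule — add T, ¬(¬¬Q → (S → P)).
    × closes — contains both T and ¬T.
All 15 branches close.
Every branch closed, so the negation is unsatisfiable and the formula is valid.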